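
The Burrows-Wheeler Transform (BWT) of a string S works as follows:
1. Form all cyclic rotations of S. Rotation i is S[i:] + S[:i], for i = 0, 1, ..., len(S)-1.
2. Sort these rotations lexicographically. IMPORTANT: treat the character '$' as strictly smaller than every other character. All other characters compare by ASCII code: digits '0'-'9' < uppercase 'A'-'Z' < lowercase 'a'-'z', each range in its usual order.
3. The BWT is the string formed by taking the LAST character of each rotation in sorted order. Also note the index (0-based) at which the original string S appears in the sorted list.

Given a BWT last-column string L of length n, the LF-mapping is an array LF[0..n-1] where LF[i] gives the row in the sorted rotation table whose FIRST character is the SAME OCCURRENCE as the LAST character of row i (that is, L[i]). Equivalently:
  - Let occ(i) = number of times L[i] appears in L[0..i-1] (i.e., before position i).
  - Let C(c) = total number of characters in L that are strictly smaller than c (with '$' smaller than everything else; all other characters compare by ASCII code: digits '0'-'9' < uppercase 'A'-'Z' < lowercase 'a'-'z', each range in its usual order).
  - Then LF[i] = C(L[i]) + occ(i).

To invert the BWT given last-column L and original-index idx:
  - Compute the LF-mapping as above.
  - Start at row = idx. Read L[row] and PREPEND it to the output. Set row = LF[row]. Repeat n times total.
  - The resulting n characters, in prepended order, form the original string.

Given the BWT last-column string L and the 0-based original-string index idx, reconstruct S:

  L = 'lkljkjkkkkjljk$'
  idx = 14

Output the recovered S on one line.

LF mapping: 12 5 13 1 6 2 7 8 9 10 3 14 4 11 0
Walk LF starting at row 14, prepending L[row]:
  step 1: row=14, L[14]='$', prepend. Next row=LF[14]=0
  step 2: row=0, L[0]='l', prepend. Next row=LF[0]=12
  step 3: row=12, L[12]='j', prepend. Next row=LF[12]=4
  step 4: row=4, L[4]='k', prepend. Next row=LF[4]=6
  step 5: row=6, L[6]='k', prepend. Next row=LF[6]=7
  step 6: row=7, L[7]='k', prepend. Next row=LF[7]=8
  step 7: row=8, L[8]='k', prepend. Next row=LF[8]=9
  step 8: row=9, L[9]='k', prepend. Next row=LF[9]=10
  step 9: row=10, L[10]='j', prepend. Next row=LF[10]=3
  step 10: row=3, L[3]='j', prepend. Next row=LF[3]=1
  step 11: row=1, L[1]='k', prepend. Next row=LF[1]=5
  step 12: row=5, L[5]='j', prepend. Next row=LF[5]=2
  step 13: row=2, L[2]='l', prepend. Next row=LF[2]=13
  step 14: row=13, L[13]='k', prepend. Next row=LF[13]=11
  step 15: row=11, L[11]='l', prepend. Next row=LF[11]=14
Reversed output: lkljkjjkkkkkjl$

Answer: lkljkjjkkkkkjl$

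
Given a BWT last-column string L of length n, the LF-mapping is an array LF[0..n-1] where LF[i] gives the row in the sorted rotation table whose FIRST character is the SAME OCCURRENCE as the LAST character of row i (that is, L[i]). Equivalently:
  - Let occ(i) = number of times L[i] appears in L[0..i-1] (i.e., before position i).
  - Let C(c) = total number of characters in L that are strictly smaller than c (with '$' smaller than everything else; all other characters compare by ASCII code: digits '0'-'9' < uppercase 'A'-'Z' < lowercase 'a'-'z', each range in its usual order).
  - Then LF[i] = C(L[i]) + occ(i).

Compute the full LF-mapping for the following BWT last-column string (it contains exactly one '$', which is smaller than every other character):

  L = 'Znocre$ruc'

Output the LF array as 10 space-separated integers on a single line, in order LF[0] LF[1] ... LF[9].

Answer: 1 5 6 2 7 4 0 8 9 3

Derivation:
Char counts: '$':1, 'Z':1, 'c':2, 'e':1, 'n':1, 'o':1, 'r':2, 'u':1
C (first-col start): C('$')=0, C('Z')=1, C('c')=2, C('e')=4, C('n')=5, C('o')=6, C('r')=7, C('u')=9
L[0]='Z': occ=0, LF[0]=C('Z')+0=1+0=1
L[1]='n': occ=0, LF[1]=C('n')+0=5+0=5
L[2]='o': occ=0, LF[2]=C('o')+0=6+0=6
L[3]='c': occ=0, LF[3]=C('c')+0=2+0=2
L[4]='r': occ=0, LF[4]=C('r')+0=7+0=7
L[5]='e': occ=0, LF[5]=C('e')+0=4+0=4
L[6]='$': occ=0, LF[6]=C('$')+0=0+0=0
L[7]='r': occ=1, LF[7]=C('r')+1=7+1=8
L[8]='u': occ=0, LF[8]=C('u')+0=9+0=9
L[9]='c': occ=1, LF[9]=C('c')+1=2+1=3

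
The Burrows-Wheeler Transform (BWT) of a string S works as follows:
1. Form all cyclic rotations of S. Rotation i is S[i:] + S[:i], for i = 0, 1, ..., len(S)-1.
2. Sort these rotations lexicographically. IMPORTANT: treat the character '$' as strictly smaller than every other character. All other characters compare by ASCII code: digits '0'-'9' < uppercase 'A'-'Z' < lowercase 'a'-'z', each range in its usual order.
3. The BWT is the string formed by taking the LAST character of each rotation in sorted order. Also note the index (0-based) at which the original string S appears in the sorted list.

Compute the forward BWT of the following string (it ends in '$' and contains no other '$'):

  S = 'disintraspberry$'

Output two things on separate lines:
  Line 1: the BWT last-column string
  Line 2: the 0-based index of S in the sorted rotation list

All 16 rotations (rotation i = S[i:]+S[:i]):
  rot[0] = disintraspberry$
  rot[1] = isintraspberry$d
  rot[2] = sintraspberry$di
  rot[3] = intraspberry$dis
  rot[4] = ntraspberry$disi
  rot[5] = traspberry$disin
  rot[6] = raspberry$disint
  rot[7] = aspberry$disintr
  rot[8] = spberry$disintra
  rot[9] = pberry$disintras
  rot[10] = berry$disintrasp
  rot[11] = erry$disintraspb
  rot[12] = rry$disintraspbe
  rot[13] = ry$disintraspber
  rot[14] = y$disintraspberr
  rot[15] = $disintraspberry
Sorted (with $ < everything):
  sorted[0] = $disintraspberry  (last char: 'y')
  sorted[1] = aspberry$disintr  (last char: 'r')
  sorted[2] = berry$disintrasp  (last char: 'p')
  sorted[3] = disintraspberry$  (last char: '$')
  sorted[4] = erry$disintraspb  (last char: 'b')
  sorted[5] = intraspberry$dis  (last char: 's')
  sorted[6] = isintraspberry$d  (last char: 'd')
  sorted[7] = ntraspberry$disi  (last char: 'i')
  sorted[8] = pberry$disintras  (last char: 's')
  sorted[9] = raspberry$disint  (last char: 't')
  sorted[10] = rry$disintraspbe  (last char: 'e')
  sorted[11] = ry$disintraspber  (last char: 'r')
  sorted[12] = sintraspberry$di  (last char: 'i')
  sorted[13] = spberry$disintra  (last char: 'a')
  sorted[14] = traspberry$disin  (last char: 'n')
  sorted[15] = y$disintraspberr  (last char: 'r')
Last column: yrp$bsdisterianr
Original string S is at sorted index 3

Answer: yrp$bsdisterianr
3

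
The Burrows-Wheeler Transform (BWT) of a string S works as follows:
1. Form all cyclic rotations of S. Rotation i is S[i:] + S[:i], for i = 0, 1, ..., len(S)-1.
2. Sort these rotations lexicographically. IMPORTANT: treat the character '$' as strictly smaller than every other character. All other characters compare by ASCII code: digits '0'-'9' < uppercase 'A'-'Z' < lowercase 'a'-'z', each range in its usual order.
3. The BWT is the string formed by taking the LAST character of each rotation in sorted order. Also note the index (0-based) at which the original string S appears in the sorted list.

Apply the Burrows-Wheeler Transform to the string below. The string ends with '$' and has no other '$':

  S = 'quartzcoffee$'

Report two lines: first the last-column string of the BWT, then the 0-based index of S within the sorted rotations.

Answer: euzeffoc$arqt
8

Derivation:
All 13 rotations (rotation i = S[i:]+S[:i]):
  rot[0] = quartzcoffee$
  rot[1] = uartzcoffee$q
  rot[2] = artzcoffee$qu
  rot[3] = rtzcoffee$qua
  rot[4] = tzcoffee$quar
  rot[5] = zcoffee$quart
  rot[6] = coffee$quartz
  rot[7] = offee$quartzc
  rot[8] = ffee$quartzco
  rot[9] = fee$quartzcof
  rot[10] = ee$quartzcoff
  rot[11] = e$quartzcoffe
  rot[12] = $quartzcoffee
Sorted (with $ < everything):
  sorted[0] = $quartzcoffee  (last char: 'e')
  sorted[1] = artzcoffee$qu  (last char: 'u')
  sorted[2] = coffee$quartz  (last char: 'z')
  sorted[3] = e$quartzcoffe  (last char: 'e')
  sorted[4] = ee$quartzcoff  (last char: 'f')
  sorted[5] = fee$quartzcof  (last char: 'f')
  sorted[6] = ffee$quartzco  (last char: 'o')
  sorted[7] = offee$quartzc  (last char: 'c')
  sorted[8] = quartzcoffee$  (last char: '$')
  sorted[9] = rtzcoffee$qua  (last char: 'a')
  sorted[10] = tzcoffee$quar  (last char: 'r')
  sorted[11] = uartzcoffee$q  (last char: 'q')
  sorted[12] = zcoffee$quart  (last char: 't')
Last column: euzeffoc$arqt
Original string S is at sorted index 8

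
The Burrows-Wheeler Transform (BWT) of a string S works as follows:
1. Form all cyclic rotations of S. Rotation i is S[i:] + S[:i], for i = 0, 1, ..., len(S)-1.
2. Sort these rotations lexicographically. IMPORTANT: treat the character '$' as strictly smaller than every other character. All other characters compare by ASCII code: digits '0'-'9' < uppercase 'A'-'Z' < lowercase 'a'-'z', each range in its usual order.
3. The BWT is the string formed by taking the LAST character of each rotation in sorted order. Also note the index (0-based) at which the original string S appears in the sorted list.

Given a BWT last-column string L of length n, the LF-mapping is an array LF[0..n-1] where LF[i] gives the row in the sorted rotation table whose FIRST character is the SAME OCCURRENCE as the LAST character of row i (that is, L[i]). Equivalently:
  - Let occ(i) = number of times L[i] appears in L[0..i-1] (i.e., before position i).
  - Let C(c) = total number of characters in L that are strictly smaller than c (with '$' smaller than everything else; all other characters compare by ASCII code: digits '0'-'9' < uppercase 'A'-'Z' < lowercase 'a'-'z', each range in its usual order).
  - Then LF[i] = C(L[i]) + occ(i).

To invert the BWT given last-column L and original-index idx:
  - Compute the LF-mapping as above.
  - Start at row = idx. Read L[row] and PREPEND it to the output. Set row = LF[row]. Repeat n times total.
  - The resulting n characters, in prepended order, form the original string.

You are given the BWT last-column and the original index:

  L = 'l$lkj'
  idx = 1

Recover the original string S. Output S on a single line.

LF mapping: 3 0 4 2 1
Walk LF starting at row 1, prepending L[row]:
  step 1: row=1, L[1]='$', prepend. Next row=LF[1]=0
  step 2: row=0, L[0]='l', prepend. Next row=LF[0]=3
  step 3: row=3, L[3]='k', prepend. Next row=LF[3]=2
  step 4: row=2, L[2]='l', prepend. Next row=LF[2]=4
  step 5: row=4, L[4]='j', prepend. Next row=LF[4]=1
Reversed output: jlkl$

Answer: jlkl$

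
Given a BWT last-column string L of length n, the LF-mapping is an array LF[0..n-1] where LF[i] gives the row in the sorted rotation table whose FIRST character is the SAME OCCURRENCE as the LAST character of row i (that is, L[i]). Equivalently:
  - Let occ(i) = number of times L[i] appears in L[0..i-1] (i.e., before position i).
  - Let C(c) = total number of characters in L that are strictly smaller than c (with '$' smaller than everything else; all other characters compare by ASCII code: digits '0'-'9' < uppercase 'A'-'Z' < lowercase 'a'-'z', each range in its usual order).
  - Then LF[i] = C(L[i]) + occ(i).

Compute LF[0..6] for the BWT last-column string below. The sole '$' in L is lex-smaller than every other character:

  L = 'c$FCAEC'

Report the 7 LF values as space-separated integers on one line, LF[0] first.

Char counts: '$':1, 'A':1, 'C':2, 'E':1, 'F':1, 'c':1
C (first-col start): C('$')=0, C('A')=1, C('C')=2, C('E')=4, C('F')=5, C('c')=6
L[0]='c': occ=0, LF[0]=C('c')+0=6+0=6
L[1]='$': occ=0, LF[1]=C('$')+0=0+0=0
L[2]='F': occ=0, LF[2]=C('F')+0=5+0=5
L[3]='C': occ=0, LF[3]=C('C')+0=2+0=2
L[4]='A': occ=0, LF[4]=C('A')+0=1+0=1
L[5]='E': occ=0, LF[5]=C('E')+0=4+0=4
L[6]='C': occ=1, LF[6]=C('C')+1=2+1=3

Answer: 6 0 5 2 1 4 3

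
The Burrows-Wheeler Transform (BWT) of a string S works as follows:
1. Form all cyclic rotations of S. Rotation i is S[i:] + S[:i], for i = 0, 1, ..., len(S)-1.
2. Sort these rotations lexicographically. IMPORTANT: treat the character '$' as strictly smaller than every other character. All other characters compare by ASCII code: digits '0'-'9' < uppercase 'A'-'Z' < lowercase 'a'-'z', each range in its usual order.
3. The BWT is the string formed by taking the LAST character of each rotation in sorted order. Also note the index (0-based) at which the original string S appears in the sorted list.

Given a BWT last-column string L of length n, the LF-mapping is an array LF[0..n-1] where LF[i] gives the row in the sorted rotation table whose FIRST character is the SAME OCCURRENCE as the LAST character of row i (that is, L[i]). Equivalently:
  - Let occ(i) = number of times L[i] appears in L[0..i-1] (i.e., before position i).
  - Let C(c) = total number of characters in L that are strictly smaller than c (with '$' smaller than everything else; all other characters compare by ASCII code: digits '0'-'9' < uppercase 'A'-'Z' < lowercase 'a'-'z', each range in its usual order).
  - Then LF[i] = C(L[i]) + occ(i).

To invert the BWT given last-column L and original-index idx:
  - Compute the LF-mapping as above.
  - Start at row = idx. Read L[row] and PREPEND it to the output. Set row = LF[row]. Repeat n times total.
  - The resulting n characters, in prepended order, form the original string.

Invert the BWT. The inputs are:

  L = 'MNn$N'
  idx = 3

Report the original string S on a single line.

LF mapping: 1 2 4 0 3
Walk LF starting at row 3, prepending L[row]:
  step 1: row=3, L[3]='$', prepend. Next row=LF[3]=0
  step 2: row=0, L[0]='M', prepend. Next row=LF[0]=1
  step 3: row=1, L[1]='N', prepend. Next row=LF[1]=2
  step 4: row=2, L[2]='n', prepend. Next row=LF[2]=4
  step 5: row=4, L[4]='N', prepend. Next row=LF[4]=3
Reversed output: NnNM$

Answer: NnNM$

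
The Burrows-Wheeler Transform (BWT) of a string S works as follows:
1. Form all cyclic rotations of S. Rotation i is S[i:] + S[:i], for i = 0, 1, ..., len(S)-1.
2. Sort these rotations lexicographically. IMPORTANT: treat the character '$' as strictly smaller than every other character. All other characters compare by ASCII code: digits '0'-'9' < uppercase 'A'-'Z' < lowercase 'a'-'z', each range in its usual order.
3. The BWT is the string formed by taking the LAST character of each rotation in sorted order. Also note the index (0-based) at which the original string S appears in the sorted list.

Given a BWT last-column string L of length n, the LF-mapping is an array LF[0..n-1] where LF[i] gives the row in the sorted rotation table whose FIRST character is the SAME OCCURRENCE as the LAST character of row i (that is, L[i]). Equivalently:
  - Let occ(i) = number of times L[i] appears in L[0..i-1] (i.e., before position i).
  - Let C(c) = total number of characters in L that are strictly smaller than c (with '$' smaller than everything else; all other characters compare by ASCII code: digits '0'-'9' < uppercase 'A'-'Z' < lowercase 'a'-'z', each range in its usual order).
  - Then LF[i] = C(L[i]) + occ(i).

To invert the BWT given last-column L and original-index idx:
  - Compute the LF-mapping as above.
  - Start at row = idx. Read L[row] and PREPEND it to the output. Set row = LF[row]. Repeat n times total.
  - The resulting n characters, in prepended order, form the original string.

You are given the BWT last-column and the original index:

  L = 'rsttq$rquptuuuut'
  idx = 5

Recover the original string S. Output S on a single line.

LF mapping: 4 6 7 8 2 0 5 3 11 1 9 12 13 14 15 10
Walk LF starting at row 5, prepending L[row]:
  step 1: row=5, L[5]='$', prepend. Next row=LF[5]=0
  step 2: row=0, L[0]='r', prepend. Next row=LF[0]=4
  step 3: row=4, L[4]='q', prepend. Next row=LF[4]=2
  step 4: row=2, L[2]='t', prepend. Next row=LF[2]=7
  step 5: row=7, L[7]='q', prepend. Next row=LF[7]=3
  step 6: row=3, L[3]='t', prepend. Next row=LF[3]=8
  step 7: row=8, L[8]='u', prepend. Next row=LF[8]=11
  step 8: row=11, L[11]='u', prepend. Next row=LF[11]=12
  step 9: row=12, L[12]='u', prepend. Next row=LF[12]=13
  step 10: row=13, L[13]='u', prepend. Next row=LF[13]=14
  step 11: row=14, L[14]='u', prepend. Next row=LF[14]=15
  step 12: row=15, L[15]='t', prepend. Next row=LF[15]=10
  step 13: row=10, L[10]='t', prepend. Next row=LF[10]=9
  step 14: row=9, L[9]='p', prepend. Next row=LF[9]=1
  step 15: row=1, L[1]='s', prepend. Next row=LF[1]=6
  step 16: row=6, L[6]='r', prepend. Next row=LF[6]=5
Reversed output: rspttuuuuutqtqr$

Answer: rspttuuuuutqtqr$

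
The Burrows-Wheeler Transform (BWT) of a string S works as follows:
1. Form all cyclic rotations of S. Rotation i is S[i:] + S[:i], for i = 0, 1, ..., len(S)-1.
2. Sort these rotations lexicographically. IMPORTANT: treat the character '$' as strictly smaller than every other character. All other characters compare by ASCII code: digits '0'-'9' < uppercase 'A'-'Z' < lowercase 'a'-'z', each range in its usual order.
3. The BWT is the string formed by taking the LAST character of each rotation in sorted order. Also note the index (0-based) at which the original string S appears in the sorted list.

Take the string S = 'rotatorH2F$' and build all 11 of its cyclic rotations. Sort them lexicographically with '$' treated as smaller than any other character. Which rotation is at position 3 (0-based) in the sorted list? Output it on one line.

Answer: H2F$rotator

Derivation:
All 11 rotations (rotation i = S[i:]+S[:i]):
  rot[0] = rotatorH2F$
  rot[1] = otatorH2F$r
  rot[2] = tatorH2F$ro
  rot[3] = atorH2F$rot
  rot[4] = torH2F$rota
  rot[5] = orH2F$rotat
  rot[6] = rH2F$rotato
  rot[7] = H2F$rotator
  rot[8] = 2F$rotatorH
  rot[9] = F$rotatorH2
  rot[10] = $rotatorH2F
Sorted (with $ < everything):
  sorted[0] = $rotatorH2F
  sorted[1] = 2F$rotatorH
  sorted[2] = F$rotatorH2
  sorted[3] = H2F$rotator
  sorted[4] = atorH2F$rot
  sorted[5] = orH2F$rotat
  sorted[6] = otatorH2F$r
  sorted[7] = rH2F$rotato
  sorted[8] = rotatorH2F$
  sorted[9] = tatorH2F$ro
  sorted[10] = torH2F$rota
sorted[3] = H2F$rotator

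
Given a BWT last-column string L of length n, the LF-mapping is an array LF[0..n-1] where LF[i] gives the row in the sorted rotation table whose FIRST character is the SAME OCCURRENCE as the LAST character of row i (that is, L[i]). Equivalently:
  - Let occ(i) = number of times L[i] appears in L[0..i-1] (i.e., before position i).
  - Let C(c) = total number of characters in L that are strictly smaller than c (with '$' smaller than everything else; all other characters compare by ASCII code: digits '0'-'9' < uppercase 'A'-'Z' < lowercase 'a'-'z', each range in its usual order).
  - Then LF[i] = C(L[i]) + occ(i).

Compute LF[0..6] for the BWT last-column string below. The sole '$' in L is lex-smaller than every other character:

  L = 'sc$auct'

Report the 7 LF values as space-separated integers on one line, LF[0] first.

Answer: 4 2 0 1 6 3 5

Derivation:
Char counts: '$':1, 'a':1, 'c':2, 's':1, 't':1, 'u':1
C (first-col start): C('$')=0, C('a')=1, C('c')=2, C('s')=4, C('t')=5, C('u')=6
L[0]='s': occ=0, LF[0]=C('s')+0=4+0=4
L[1]='c': occ=0, LF[1]=C('c')+0=2+0=2
L[2]='$': occ=0, LF[2]=C('$')+0=0+0=0
L[3]='a': occ=0, LF[3]=C('a')+0=1+0=1
L[4]='u': occ=0, LF[4]=C('u')+0=6+0=6
L[5]='c': occ=1, LF[5]=C('c')+1=2+1=3
L[6]='t': occ=0, LF[6]=C('t')+0=5+0=5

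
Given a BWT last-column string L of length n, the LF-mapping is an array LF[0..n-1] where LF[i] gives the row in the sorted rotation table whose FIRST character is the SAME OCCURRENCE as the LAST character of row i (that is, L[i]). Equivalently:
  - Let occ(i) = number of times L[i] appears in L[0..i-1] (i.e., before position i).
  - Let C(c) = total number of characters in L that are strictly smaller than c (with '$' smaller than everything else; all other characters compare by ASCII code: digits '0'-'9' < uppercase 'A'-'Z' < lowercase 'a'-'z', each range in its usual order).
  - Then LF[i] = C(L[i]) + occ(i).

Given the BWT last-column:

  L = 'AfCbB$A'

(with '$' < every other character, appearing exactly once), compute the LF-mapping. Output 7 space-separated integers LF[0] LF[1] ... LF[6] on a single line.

Answer: 1 6 4 5 3 0 2

Derivation:
Char counts: '$':1, 'A':2, 'B':1, 'C':1, 'b':1, 'f':1
C (first-col start): C('$')=0, C('A')=1, C('B')=3, C('C')=4, C('b')=5, C('f')=6
L[0]='A': occ=0, LF[0]=C('A')+0=1+0=1
L[1]='f': occ=0, LF[1]=C('f')+0=6+0=6
L[2]='C': occ=0, LF[2]=C('C')+0=4+0=4
L[3]='b': occ=0, LF[3]=C('b')+0=5+0=5
L[4]='B': occ=0, LF[4]=C('B')+0=3+0=3
L[5]='$': occ=0, LF[5]=C('$')+0=0+0=0
L[6]='A': occ=1, LF[6]=C('A')+1=1+1=2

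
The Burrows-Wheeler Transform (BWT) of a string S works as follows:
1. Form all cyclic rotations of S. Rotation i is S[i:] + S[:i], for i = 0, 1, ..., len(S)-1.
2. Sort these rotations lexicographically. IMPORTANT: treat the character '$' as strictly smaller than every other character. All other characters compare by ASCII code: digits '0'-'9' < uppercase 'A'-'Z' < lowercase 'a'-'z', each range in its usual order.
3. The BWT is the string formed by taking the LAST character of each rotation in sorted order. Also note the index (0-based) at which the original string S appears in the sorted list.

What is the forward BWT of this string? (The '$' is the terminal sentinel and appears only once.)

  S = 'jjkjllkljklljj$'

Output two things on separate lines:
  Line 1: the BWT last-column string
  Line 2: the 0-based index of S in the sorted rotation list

All 15 rotations (rotation i = S[i:]+S[:i]):
  rot[0] = jjkjllkljklljj$
  rot[1] = jkjllkljklljj$j
  rot[2] = kjllkljklljj$jj
  rot[3] = jllkljklljj$jjk
  rot[4] = llkljklljj$jjkj
  rot[5] = lkljklljj$jjkjl
  rot[6] = kljklljj$jjkjll
  rot[7] = ljklljj$jjkjllk
  rot[8] = jklljj$jjkjllkl
  rot[9] = klljj$jjkjllklj
  rot[10] = lljj$jjkjllkljk
  rot[11] = ljj$jjkjllkljkl
  rot[12] = jj$jjkjllkljkll
  rot[13] = j$jjkjllkljkllj
  rot[14] = $jjkjllkljklljj
Sorted (with $ < everything):
  sorted[0] = $jjkjllkljklljj  (last char: 'j')
  sorted[1] = j$jjkjllkljkllj  (last char: 'j')
  sorted[2] = jj$jjkjllkljkll  (last char: 'l')
  sorted[3] = jjkjllkljklljj$  (last char: '$')
  sorted[4] = jkjllkljklljj$j  (last char: 'j')
  sorted[5] = jklljj$jjkjllkl  (last char: 'l')
  sorted[6] = jllkljklljj$jjk  (last char: 'k')
  sorted[7] = kjllkljklljj$jj  (last char: 'j')
  sorted[8] = kljklljj$jjkjll  (last char: 'l')
  sorted[9] = klljj$jjkjllklj  (last char: 'j')
  sorted[10] = ljj$jjkjllkljkl  (last char: 'l')
  sorted[11] = ljklljj$jjkjllk  (last char: 'k')
  sorted[12] = lkljklljj$jjkjl  (last char: 'l')
  sorted[13] = lljj$jjkjllkljk  (last char: 'k')
  sorted[14] = llkljklljj$jjkj  (last char: 'j')
Last column: jjl$jlkjljlklkj
Original string S is at sorted index 3

Answer: jjl$jlkjljlklkj
3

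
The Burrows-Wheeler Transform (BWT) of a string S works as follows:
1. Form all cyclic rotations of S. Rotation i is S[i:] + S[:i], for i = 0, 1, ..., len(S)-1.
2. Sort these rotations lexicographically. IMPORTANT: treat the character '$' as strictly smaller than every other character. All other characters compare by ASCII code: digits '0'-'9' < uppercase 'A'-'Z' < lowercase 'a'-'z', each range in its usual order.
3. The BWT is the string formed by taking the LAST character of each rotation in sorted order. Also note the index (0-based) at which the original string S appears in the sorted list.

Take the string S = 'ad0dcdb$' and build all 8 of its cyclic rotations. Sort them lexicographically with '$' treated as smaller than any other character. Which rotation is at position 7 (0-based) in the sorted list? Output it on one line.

All 8 rotations (rotation i = S[i:]+S[:i]):
  rot[0] = ad0dcdb$
  rot[1] = d0dcdb$a
  rot[2] = 0dcdb$ad
  rot[3] = dcdb$ad0
  rot[4] = cdb$ad0d
  rot[5] = db$ad0dc
  rot[6] = b$ad0dcd
  rot[7] = $ad0dcdb
Sorted (with $ < everything):
  sorted[0] = $ad0dcdb
  sorted[1] = 0dcdb$ad
  sorted[2] = ad0dcdb$
  sorted[3] = b$ad0dcd
  sorted[4] = cdb$ad0d
  sorted[5] = d0dcdb$a
  sorted[6] = db$ad0dc
  sorted[7] = dcdb$ad0
sorted[7] = dcdb$ad0

Answer: dcdb$ad0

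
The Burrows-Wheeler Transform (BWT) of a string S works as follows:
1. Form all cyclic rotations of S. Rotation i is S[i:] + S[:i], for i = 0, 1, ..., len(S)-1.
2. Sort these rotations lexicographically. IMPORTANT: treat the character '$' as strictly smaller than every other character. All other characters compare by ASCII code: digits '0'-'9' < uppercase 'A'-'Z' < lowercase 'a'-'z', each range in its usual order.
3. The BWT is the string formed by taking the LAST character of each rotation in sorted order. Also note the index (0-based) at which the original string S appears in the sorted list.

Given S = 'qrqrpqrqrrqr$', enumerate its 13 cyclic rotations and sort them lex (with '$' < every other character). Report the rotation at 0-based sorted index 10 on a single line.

Answer: rqrpqrqrrqr$q

Derivation:
All 13 rotations (rotation i = S[i:]+S[:i]):
  rot[0] = qrqrpqrqrrqr$
  rot[1] = rqrpqrqrrqr$q
  rot[2] = qrpqrqrrqr$qr
  rot[3] = rpqrqrrqr$qrq
  rot[4] = pqrqrrqr$qrqr
  rot[5] = qrqrrqr$qrqrp
  rot[6] = rqrrqr$qrqrpq
  rot[7] = qrrqr$qrqrpqr
  rot[8] = rrqr$qrqrpqrq
  rot[9] = rqr$qrqrpqrqr
  rot[10] = qr$qrqrpqrqrr
  rot[11] = r$qrqrpqrqrrq
  rot[12] = $qrqrpqrqrrqr
Sorted (with $ < everything):
  sorted[0] = $qrqrpqrqrrqr
  sorted[1] = pqrqrrqr$qrqr
  sorted[2] = qr$qrqrpqrqrr
  sorted[3] = qrpqrqrrqr$qr
  sorted[4] = qrqrpqrqrrqr$
  sorted[5] = qrqrrqr$qrqrp
  sorted[6] = qrrqr$qrqrpqr
  sorted[7] = r$qrqrpqrqrrq
  sorted[8] = rpqrqrrqr$qrq
  sorted[9] = rqr$qrqrpqrqr
  sorted[10] = rqrpqrqrrqr$q
  sorted[11] = rqrrqr$qrqrpq
  sorted[12] = rrqr$qrqrpqrq
sorted[10] = rqrpqrqrrqr$q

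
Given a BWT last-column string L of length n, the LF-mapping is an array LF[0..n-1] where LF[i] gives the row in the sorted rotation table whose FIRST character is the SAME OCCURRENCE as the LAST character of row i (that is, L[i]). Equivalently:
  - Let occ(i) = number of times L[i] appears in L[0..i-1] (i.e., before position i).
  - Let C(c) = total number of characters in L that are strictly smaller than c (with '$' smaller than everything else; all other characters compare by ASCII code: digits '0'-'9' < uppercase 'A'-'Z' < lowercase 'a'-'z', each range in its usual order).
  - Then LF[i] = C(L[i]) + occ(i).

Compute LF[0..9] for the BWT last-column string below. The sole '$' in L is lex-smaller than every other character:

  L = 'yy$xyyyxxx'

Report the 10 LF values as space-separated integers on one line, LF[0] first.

Answer: 5 6 0 1 7 8 9 2 3 4

Derivation:
Char counts: '$':1, 'x':4, 'y':5
C (first-col start): C('$')=0, C('x')=1, C('y')=5
L[0]='y': occ=0, LF[0]=C('y')+0=5+0=5
L[1]='y': occ=1, LF[1]=C('y')+1=5+1=6
L[2]='$': occ=0, LF[2]=C('$')+0=0+0=0
L[3]='x': occ=0, LF[3]=C('x')+0=1+0=1
L[4]='y': occ=2, LF[4]=C('y')+2=5+2=7
L[5]='y': occ=3, LF[5]=C('y')+3=5+3=8
L[6]='y': occ=4, LF[6]=C('y')+4=5+4=9
L[7]='x': occ=1, LF[7]=C('x')+1=1+1=2
L[8]='x': occ=2, LF[8]=C('x')+2=1+2=3
L[9]='x': occ=3, LF[9]=C('x')+3=1+3=4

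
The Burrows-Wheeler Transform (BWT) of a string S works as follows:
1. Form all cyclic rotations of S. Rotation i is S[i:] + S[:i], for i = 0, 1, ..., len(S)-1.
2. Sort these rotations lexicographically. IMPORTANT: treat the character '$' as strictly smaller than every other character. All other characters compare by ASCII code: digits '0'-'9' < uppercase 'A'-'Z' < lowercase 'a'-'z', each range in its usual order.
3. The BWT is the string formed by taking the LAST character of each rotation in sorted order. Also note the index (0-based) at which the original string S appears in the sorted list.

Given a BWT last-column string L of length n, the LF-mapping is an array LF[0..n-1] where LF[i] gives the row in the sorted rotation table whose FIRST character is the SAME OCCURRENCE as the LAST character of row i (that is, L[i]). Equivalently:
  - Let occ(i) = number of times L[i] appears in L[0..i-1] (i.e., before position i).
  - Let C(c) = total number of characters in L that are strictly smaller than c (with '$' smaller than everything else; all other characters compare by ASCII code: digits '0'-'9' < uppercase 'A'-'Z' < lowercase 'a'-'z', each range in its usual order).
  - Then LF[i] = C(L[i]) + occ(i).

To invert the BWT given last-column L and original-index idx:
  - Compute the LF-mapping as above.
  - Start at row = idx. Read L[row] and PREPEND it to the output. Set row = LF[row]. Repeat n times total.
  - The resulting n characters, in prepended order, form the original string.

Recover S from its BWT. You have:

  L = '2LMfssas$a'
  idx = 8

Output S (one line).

LF mapping: 1 2 3 6 7 8 4 9 0 5
Walk LF starting at row 8, prepending L[row]:
  step 1: row=8, L[8]='$', prepend. Next row=LF[8]=0
  step 2: row=0, L[0]='2', prepend. Next row=LF[0]=1
  step 3: row=1, L[1]='L', prepend. Next row=LF[1]=2
  step 4: row=2, L[2]='M', prepend. Next row=LF[2]=3
  step 5: row=3, L[3]='f', prepend. Next row=LF[3]=6
  step 6: row=6, L[6]='a', prepend. Next row=LF[6]=4
  step 7: row=4, L[4]='s', prepend. Next row=LF[4]=7
  step 8: row=7, L[7]='s', prepend. Next row=LF[7]=9
  step 9: row=9, L[9]='a', prepend. Next row=LF[9]=5
  step 10: row=5, L[5]='s', prepend. Next row=LF[5]=8
Reversed output: sassafML2$

Answer: sassafML2$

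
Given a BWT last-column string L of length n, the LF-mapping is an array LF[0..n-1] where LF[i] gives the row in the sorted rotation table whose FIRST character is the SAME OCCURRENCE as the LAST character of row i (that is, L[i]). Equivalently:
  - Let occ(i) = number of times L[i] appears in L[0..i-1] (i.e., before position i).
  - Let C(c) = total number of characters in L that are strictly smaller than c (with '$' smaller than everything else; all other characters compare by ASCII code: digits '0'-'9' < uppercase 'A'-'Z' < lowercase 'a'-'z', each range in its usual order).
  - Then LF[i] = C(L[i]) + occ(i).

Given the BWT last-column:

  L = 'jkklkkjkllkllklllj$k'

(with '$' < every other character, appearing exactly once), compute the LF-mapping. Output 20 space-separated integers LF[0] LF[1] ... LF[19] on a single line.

Answer: 1 4 5 12 6 7 2 8 13 14 9 15 16 10 17 18 19 3 0 11

Derivation:
Char counts: '$':1, 'j':3, 'k':8, 'l':8
C (first-col start): C('$')=0, C('j')=1, C('k')=4, C('l')=12
L[0]='j': occ=0, LF[0]=C('j')+0=1+0=1
L[1]='k': occ=0, LF[1]=C('k')+0=4+0=4
L[2]='k': occ=1, LF[2]=C('k')+1=4+1=5
L[3]='l': occ=0, LF[3]=C('l')+0=12+0=12
L[4]='k': occ=2, LF[4]=C('k')+2=4+2=6
L[5]='k': occ=3, LF[5]=C('k')+3=4+3=7
L[6]='j': occ=1, LF[6]=C('j')+1=1+1=2
L[7]='k': occ=4, LF[7]=C('k')+4=4+4=8
L[8]='l': occ=1, LF[8]=C('l')+1=12+1=13
L[9]='l': occ=2, LF[9]=C('l')+2=12+2=14
L[10]='k': occ=5, LF[10]=C('k')+5=4+5=9
L[11]='l': occ=3, LF[11]=C('l')+3=12+3=15
L[12]='l': occ=4, LF[12]=C('l')+4=12+4=16
L[13]='k': occ=6, LF[13]=C('k')+6=4+6=10
L[14]='l': occ=5, LF[14]=C('l')+5=12+5=17
L[15]='l': occ=6, LF[15]=C('l')+6=12+6=18
L[16]='l': occ=7, LF[16]=C('l')+7=12+7=19
L[17]='j': occ=2, LF[17]=C('j')+2=1+2=3
L[18]='$': occ=0, LF[18]=C('$')+0=0+0=0
L[19]='k': occ=7, LF[19]=C('k')+7=4+7=11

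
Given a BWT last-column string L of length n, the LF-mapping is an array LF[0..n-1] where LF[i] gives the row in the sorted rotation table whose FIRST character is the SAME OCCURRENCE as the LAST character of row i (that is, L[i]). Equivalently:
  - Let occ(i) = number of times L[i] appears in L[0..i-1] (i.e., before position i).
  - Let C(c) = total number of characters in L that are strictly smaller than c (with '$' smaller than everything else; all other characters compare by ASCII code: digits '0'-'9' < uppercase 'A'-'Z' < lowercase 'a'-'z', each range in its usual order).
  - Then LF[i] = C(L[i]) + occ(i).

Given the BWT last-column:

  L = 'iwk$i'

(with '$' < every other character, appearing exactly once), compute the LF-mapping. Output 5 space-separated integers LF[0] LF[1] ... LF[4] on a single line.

Answer: 1 4 3 0 2

Derivation:
Char counts: '$':1, 'i':2, 'k':1, 'w':1
C (first-col start): C('$')=0, C('i')=1, C('k')=3, C('w')=4
L[0]='i': occ=0, LF[0]=C('i')+0=1+0=1
L[1]='w': occ=0, LF[1]=C('w')+0=4+0=4
L[2]='k': occ=0, LF[2]=C('k')+0=3+0=3
L[3]='$': occ=0, LF[3]=C('$')+0=0+0=0
L[4]='i': occ=1, LF[4]=C('i')+1=1+1=2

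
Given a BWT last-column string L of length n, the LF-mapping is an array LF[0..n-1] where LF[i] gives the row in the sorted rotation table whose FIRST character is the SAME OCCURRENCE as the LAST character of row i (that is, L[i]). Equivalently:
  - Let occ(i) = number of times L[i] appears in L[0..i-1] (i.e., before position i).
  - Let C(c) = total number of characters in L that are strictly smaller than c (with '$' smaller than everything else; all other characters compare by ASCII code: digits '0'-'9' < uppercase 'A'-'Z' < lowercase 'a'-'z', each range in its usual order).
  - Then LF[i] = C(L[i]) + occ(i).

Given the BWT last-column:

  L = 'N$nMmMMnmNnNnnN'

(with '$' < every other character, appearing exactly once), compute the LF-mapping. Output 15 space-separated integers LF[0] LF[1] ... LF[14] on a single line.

Char counts: '$':1, 'M':3, 'N':4, 'm':2, 'n':5
C (first-col start): C('$')=0, C('M')=1, C('N')=4, C('m')=8, C('n')=10
L[0]='N': occ=0, LF[0]=C('N')+0=4+0=4
L[1]='$': occ=0, LF[1]=C('$')+0=0+0=0
L[2]='n': occ=0, LF[2]=C('n')+0=10+0=10
L[3]='M': occ=0, LF[3]=C('M')+0=1+0=1
L[4]='m': occ=0, LF[4]=C('m')+0=8+0=8
L[5]='M': occ=1, LF[5]=C('M')+1=1+1=2
L[6]='M': occ=2, LF[6]=C('M')+2=1+2=3
L[7]='n': occ=1, LF[7]=C('n')+1=10+1=11
L[8]='m': occ=1, LF[8]=C('m')+1=8+1=9
L[9]='N': occ=1, LF[9]=C('N')+1=4+1=5
L[10]='n': occ=2, LF[10]=C('n')+2=10+2=12
L[11]='N': occ=2, LF[11]=C('N')+2=4+2=6
L[12]='n': occ=3, LF[12]=C('n')+3=10+3=13
L[13]='n': occ=4, LF[13]=C('n')+4=10+4=14
L[14]='N': occ=3, LF[14]=C('N')+3=4+3=7

Answer: 4 0 10 1 8 2 3 11 9 5 12 6 13 14 7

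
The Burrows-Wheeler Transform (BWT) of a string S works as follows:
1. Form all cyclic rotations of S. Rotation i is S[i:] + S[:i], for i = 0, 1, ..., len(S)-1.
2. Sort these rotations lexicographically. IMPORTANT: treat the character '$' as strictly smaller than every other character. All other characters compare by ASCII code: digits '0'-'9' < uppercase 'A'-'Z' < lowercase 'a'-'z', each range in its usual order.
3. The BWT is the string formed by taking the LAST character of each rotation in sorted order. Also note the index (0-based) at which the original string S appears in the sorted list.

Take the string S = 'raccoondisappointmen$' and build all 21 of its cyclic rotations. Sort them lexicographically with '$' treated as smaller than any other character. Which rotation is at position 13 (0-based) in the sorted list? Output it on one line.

Answer: ointmen$raccoondisapp

Derivation:
All 21 rotations (rotation i = S[i:]+S[:i]):
  rot[0] = raccoondisappointmen$
  rot[1] = accoondisappointmen$r
  rot[2] = ccoondisappointmen$ra
  rot[3] = coondisappointmen$rac
  rot[4] = oondisappointmen$racc
  rot[5] = ondisappointmen$racco
  rot[6] = ndisappointmen$raccoo
  rot[7] = disappointmen$raccoon
  rot[8] = isappointmen$raccoond
  rot[9] = sappointmen$raccoondi
  rot[10] = appointmen$raccoondis
  rot[11] = ppointmen$raccoondisa
  rot[12] = pointmen$raccoondisap
  rot[13] = ointmen$raccoondisapp
  rot[14] = intmen$raccoondisappo
  rot[15] = ntmen$raccoondisappoi
  rot[16] = tmen$raccoondisappoin
  rot[17] = men$raccoondisappoint
  rot[18] = en$raccoondisappointm
  rot[19] = n$raccoondisappointme
  rot[20] = $raccoondisappointmen
Sorted (with $ < everything):
  sorted[0] = $raccoondisappointmen
  sorted[1] = accoondisappointmen$r
  sorted[2] = appointmen$raccoondis
  sorted[3] = ccoondisappointmen$ra
  sorted[4] = coondisappointmen$rac
  sorted[5] = disappointmen$raccoon
  sorted[6] = en$raccoondisappointm
  sorted[7] = intmen$raccoondisappo
  sorted[8] = isappointmen$raccoond
  sorted[9] = men$raccoondisappoint
  sorted[10] = n$raccoondisappointme
  sorted[11] = ndisappointmen$raccoo
  sorted[12] = ntmen$raccoondisappoi
  sorted[13] = ointmen$raccoondisapp
  sorted[14] = ondisappointmen$racco
  sorted[15] = oondisappointmen$racc
  sorted[16] = pointmen$raccoondisap
  sorted[17] = ppointmen$raccoondisa
  sorted[18] = raccoondisappointmen$
  sorted[19] = sappointmen$raccoondi
  sorted[20] = tmen$raccoondisappoin
sorted[13] = ointmen$raccoondisapp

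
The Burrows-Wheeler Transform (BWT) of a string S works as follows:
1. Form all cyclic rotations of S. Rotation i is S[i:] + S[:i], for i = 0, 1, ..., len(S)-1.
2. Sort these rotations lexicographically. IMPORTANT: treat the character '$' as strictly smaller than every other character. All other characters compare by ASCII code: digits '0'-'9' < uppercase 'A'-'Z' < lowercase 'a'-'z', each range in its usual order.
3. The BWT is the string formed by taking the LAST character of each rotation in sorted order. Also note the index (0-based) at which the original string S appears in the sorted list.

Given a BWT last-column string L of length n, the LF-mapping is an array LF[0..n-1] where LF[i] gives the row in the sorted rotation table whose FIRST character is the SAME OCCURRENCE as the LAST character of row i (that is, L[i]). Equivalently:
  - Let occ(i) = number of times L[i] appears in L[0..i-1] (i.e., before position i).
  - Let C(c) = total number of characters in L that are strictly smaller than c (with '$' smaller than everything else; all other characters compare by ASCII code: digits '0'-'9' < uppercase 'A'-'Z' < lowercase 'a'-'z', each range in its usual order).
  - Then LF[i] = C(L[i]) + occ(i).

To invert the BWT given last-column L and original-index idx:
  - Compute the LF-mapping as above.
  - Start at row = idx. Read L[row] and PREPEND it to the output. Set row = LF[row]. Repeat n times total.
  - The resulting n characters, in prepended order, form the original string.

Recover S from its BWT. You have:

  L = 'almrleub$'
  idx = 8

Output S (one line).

Answer: umbrella$

Derivation:
LF mapping: 1 4 6 7 5 3 8 2 0
Walk LF starting at row 8, prepending L[row]:
  step 1: row=8, L[8]='$', prepend. Next row=LF[8]=0
  step 2: row=0, L[0]='a', prepend. Next row=LF[0]=1
  step 3: row=1, L[1]='l', prepend. Next row=LF[1]=4
  step 4: row=4, L[4]='l', prepend. Next row=LF[4]=5
  step 5: row=5, L[5]='e', prepend. Next row=LF[5]=3
  step 6: row=3, L[3]='r', prepend. Next row=LF[3]=7
  step 7: row=7, L[7]='b', prepend. Next row=LF[7]=2
  step 8: row=2, L[2]='m', prepend. Next row=LF[2]=6
  step 9: row=6, L[6]='u', prepend. Next row=LF[6]=8
Reversed output: umbrella$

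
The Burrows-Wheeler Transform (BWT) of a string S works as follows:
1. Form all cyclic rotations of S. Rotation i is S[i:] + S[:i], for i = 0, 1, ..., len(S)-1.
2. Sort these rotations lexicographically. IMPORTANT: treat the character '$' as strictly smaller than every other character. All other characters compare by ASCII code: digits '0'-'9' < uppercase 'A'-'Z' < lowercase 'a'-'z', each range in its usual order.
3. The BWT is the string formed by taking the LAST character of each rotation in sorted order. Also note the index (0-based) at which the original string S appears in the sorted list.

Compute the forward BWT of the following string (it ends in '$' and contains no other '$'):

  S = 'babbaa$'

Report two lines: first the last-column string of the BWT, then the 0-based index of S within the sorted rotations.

Answer: aabbb$a
5

Derivation:
All 7 rotations (rotation i = S[i:]+S[:i]):
  rot[0] = babbaa$
  rot[1] = abbaa$b
  rot[2] = bbaa$ba
  rot[3] = baa$bab
  rot[4] = aa$babb
  rot[5] = a$babba
  rot[6] = $babbaa
Sorted (with $ < everything):
  sorted[0] = $babbaa  (last char: 'a')
  sorted[1] = a$babba  (last char: 'a')
  sorted[2] = aa$babb  (last char: 'b')
  sorted[3] = abbaa$b  (last char: 'b')
  sorted[4] = baa$bab  (last char: 'b')
  sorted[5] = babbaa$  (last char: '$')
  sorted[6] = bbaa$ba  (last char: 'a')
Last column: aabbb$a
Original string S is at sorted index 5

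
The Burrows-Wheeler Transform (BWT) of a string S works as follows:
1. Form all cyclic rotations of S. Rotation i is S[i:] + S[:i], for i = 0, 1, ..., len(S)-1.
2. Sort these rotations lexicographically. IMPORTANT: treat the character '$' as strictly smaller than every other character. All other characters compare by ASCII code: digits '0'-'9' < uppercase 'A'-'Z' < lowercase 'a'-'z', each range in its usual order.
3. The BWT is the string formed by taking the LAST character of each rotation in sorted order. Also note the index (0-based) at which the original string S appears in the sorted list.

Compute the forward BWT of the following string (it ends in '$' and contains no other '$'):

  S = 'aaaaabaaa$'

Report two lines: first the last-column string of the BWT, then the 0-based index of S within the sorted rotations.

All 10 rotations (rotation i = S[i:]+S[:i]):
  rot[0] = aaaaabaaa$
  rot[1] = aaaabaaa$a
  rot[2] = aaabaaa$aa
  rot[3] = aabaaa$aaa
  rot[4] = abaaa$aaaa
  rot[5] = baaa$aaaaa
  rot[6] = aaa$aaaaab
  rot[7] = aa$aaaaaba
  rot[8] = a$aaaaabaa
  rot[9] = $aaaaabaaa
Sorted (with $ < everything):
  sorted[0] = $aaaaabaaa  (last char: 'a')
  sorted[1] = a$aaaaabaa  (last char: 'a')
  sorted[2] = aa$aaaaaba  (last char: 'a')
  sorted[3] = aaa$aaaaab  (last char: 'b')
  sorted[4] = aaaaabaaa$  (last char: '$')
  sorted[5] = aaaabaaa$a  (last char: 'a')
  sorted[6] = aaabaaa$aa  (last char: 'a')
  sorted[7] = aabaaa$aaa  (last char: 'a')
  sorted[8] = abaaa$aaaa  (last char: 'a')
  sorted[9] = baaa$aaaaa  (last char: 'a')
Last column: aaab$aaaaa
Original string S is at sorted index 4

Answer: aaab$aaaaa
4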